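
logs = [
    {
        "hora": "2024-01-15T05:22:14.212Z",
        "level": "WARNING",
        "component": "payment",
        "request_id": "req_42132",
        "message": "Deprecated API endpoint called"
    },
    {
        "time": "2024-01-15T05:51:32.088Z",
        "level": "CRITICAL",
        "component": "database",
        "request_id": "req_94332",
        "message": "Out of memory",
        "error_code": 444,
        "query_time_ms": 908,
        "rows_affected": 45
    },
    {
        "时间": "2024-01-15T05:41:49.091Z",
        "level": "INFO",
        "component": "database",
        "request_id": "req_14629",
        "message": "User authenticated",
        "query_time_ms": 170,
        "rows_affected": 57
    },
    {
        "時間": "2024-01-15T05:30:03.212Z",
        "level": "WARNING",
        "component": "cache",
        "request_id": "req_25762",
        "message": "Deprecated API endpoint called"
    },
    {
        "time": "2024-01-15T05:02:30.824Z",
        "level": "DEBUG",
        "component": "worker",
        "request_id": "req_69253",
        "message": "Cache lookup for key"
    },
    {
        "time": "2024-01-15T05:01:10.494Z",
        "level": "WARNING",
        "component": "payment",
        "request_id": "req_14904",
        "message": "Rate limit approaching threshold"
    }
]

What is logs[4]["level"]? "DEBUG"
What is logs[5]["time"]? "2024-01-15T05:01:10.494Z"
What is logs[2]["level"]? "INFO"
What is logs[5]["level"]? "WARNING"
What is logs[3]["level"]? "WARNING"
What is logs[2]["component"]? "database"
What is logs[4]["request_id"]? "req_69253"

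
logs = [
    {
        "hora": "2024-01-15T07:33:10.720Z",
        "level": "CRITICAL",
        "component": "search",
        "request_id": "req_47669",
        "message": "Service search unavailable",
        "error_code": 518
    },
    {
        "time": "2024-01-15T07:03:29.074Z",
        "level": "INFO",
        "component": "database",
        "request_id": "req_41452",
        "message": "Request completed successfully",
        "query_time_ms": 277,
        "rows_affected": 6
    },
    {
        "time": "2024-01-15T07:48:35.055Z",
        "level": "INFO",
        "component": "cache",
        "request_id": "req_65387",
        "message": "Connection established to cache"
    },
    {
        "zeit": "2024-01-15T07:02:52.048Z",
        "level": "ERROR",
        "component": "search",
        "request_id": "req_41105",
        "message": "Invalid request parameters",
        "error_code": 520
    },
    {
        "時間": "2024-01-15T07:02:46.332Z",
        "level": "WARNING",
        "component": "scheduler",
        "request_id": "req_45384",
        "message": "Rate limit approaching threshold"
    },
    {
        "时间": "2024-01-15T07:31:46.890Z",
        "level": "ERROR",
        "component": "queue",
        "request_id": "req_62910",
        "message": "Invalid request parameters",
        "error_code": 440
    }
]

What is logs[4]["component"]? "scheduler"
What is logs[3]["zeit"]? "2024-01-15T07:02:52.048Z"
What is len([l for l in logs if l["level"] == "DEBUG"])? 0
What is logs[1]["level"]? "INFO"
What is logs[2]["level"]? "INFO"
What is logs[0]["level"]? "CRITICAL"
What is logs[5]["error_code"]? 440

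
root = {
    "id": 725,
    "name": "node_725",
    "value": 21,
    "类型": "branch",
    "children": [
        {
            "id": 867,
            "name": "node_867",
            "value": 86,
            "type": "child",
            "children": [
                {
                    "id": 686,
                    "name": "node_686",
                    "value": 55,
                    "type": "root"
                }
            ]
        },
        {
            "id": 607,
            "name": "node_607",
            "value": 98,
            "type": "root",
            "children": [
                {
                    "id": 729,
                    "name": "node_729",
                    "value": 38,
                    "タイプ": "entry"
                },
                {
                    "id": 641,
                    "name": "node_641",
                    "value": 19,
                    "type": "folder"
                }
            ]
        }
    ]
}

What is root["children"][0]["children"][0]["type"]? "root"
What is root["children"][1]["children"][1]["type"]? "folder"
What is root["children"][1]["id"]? 607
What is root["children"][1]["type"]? "root"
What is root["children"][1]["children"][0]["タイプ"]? "entry"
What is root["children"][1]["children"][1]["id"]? 641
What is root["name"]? "node_725"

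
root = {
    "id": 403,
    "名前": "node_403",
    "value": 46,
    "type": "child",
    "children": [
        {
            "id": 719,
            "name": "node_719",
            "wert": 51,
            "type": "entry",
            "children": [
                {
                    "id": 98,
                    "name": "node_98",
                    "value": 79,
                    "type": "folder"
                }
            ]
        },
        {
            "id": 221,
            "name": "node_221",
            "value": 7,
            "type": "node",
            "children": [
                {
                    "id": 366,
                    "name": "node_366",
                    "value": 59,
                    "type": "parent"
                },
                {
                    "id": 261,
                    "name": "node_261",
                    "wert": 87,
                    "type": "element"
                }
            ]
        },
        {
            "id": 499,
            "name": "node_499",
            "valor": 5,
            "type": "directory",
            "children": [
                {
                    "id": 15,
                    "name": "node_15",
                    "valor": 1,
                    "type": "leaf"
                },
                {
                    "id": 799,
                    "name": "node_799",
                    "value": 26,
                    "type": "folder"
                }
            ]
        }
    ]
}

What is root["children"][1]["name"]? "node_221"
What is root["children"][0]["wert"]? 51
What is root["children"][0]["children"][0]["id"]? 98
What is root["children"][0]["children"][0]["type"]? "folder"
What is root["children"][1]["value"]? 7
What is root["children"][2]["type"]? "directory"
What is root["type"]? "child"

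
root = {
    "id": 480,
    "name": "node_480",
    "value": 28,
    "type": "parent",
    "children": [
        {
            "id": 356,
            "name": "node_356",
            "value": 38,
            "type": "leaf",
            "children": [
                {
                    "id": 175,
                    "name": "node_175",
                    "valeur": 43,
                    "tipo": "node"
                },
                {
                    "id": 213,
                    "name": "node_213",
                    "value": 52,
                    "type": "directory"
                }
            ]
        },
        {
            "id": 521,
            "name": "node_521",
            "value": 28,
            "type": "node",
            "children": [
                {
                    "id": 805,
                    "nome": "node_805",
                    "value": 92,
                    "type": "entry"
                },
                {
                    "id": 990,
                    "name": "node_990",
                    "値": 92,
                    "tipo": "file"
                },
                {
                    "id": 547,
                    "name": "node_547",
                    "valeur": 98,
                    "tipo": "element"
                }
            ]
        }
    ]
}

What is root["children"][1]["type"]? "node"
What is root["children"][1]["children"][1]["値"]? 92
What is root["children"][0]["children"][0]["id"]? 175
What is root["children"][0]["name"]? "node_356"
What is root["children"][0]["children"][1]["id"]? 213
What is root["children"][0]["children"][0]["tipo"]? "node"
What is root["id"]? 480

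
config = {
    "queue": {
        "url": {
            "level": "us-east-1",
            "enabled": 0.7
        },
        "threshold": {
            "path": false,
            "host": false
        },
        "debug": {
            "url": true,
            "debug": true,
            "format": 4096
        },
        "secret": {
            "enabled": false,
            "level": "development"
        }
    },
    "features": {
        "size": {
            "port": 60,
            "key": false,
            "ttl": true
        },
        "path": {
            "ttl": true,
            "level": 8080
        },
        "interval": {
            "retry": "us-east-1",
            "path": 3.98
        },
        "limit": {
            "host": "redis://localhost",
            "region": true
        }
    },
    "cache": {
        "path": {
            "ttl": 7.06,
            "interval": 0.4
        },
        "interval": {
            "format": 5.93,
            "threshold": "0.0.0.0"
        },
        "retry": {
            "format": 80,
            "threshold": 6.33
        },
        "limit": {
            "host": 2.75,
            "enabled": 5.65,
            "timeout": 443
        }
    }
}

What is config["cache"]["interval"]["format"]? 5.93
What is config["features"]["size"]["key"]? False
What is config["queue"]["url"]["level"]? "us-east-1"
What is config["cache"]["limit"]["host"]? 2.75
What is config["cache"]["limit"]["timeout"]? 443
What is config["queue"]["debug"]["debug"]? True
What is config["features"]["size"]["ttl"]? True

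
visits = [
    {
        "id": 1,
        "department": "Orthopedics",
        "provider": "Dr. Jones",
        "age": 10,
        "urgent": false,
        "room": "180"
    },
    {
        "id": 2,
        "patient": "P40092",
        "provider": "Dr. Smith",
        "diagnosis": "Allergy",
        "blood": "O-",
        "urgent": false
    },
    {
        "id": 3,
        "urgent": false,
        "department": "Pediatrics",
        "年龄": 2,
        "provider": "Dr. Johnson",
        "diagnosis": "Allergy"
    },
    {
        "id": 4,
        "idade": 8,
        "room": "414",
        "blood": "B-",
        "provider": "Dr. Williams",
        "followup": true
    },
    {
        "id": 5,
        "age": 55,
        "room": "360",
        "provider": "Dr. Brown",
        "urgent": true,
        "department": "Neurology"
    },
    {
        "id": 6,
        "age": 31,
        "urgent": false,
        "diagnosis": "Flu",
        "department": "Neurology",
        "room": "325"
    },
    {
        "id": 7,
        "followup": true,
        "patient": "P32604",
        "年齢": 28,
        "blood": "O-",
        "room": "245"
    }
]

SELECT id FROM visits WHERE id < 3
[1, 2]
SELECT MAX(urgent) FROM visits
True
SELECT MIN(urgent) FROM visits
False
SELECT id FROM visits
[1, 2, 3, 4, 5, 6, 7]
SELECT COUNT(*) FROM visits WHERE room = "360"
1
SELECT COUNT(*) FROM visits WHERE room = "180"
1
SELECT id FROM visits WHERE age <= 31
[1, 6]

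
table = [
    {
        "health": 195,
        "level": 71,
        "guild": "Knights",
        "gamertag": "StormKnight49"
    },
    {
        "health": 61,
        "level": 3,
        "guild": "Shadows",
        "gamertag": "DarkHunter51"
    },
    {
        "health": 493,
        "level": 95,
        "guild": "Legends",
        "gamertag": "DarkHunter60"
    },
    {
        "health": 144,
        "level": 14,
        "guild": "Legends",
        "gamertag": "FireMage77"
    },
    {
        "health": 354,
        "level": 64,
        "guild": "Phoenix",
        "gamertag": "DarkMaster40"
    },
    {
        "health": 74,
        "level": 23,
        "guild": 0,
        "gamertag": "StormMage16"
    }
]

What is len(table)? 6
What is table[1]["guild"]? "Shadows"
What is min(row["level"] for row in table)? 3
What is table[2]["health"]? 493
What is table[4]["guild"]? "Phoenix"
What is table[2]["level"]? 95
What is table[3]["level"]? 14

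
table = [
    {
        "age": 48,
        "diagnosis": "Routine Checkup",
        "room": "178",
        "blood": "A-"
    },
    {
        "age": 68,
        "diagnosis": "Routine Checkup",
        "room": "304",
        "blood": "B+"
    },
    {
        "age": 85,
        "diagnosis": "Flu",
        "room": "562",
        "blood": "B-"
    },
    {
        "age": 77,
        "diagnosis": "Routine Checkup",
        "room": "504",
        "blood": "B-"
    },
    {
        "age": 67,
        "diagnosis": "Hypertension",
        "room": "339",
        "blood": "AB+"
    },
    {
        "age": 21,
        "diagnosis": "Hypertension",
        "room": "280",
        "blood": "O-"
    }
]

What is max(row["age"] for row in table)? 85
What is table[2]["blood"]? "B-"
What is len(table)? 6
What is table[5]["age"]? 21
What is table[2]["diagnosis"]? "Flu"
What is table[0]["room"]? "178"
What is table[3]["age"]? 77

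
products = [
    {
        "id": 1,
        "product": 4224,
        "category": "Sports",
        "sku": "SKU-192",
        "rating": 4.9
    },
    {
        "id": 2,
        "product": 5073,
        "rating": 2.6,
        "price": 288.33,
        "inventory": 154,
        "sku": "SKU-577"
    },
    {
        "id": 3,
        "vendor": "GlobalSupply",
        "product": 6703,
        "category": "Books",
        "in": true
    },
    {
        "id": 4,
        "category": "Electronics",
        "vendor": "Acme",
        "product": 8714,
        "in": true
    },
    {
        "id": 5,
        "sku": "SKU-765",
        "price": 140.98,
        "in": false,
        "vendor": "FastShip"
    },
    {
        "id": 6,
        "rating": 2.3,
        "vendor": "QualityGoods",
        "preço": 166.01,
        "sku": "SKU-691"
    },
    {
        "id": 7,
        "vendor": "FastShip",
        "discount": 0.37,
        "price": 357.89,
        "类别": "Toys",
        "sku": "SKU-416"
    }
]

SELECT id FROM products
[1, 2, 3, 4, 5, 6, 7]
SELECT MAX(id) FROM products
7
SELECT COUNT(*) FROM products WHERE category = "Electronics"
1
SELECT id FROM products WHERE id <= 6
[1, 2, 3, 4, 5, 6]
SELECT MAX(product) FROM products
8714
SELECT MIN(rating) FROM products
2.3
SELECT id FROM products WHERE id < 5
[1, 2, 3, 4]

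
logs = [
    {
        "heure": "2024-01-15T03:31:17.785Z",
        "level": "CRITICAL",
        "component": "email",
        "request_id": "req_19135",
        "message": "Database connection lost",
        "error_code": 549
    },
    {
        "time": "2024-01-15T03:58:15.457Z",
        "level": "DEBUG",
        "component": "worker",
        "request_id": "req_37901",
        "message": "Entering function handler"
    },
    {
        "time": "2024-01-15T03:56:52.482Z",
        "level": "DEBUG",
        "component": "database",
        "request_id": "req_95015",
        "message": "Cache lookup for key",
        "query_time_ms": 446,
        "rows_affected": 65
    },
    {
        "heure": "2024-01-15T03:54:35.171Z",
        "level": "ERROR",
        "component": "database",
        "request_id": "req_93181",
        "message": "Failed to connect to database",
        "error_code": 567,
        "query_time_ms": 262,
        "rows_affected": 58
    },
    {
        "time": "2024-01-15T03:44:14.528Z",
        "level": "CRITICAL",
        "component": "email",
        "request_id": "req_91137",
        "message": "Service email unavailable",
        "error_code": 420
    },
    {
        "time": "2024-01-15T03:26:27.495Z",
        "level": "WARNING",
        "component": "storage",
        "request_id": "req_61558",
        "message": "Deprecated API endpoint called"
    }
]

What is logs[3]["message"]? "Failed to connect to database"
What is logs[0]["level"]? "CRITICAL"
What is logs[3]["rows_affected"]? 58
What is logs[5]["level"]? "WARNING"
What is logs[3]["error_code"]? 567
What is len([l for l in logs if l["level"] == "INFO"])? 0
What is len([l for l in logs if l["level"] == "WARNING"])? 1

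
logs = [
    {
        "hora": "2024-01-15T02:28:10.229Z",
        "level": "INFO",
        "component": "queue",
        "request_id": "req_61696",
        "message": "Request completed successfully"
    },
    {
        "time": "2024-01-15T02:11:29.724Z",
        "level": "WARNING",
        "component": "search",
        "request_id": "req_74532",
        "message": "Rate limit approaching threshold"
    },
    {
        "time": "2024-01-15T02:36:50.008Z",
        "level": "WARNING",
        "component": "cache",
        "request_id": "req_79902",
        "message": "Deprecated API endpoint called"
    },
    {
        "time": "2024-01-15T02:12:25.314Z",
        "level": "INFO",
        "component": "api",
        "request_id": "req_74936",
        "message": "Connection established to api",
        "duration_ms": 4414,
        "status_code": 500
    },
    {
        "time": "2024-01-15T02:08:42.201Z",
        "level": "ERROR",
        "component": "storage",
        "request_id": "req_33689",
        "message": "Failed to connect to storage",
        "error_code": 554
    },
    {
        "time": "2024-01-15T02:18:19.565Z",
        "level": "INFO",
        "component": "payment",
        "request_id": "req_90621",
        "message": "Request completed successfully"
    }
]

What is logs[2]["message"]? "Deprecated API endpoint called"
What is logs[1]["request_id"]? "req_74532"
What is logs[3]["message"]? "Connection established to api"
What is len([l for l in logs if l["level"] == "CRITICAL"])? 0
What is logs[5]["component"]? "payment"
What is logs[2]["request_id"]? "req_79902"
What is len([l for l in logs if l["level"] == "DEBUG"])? 0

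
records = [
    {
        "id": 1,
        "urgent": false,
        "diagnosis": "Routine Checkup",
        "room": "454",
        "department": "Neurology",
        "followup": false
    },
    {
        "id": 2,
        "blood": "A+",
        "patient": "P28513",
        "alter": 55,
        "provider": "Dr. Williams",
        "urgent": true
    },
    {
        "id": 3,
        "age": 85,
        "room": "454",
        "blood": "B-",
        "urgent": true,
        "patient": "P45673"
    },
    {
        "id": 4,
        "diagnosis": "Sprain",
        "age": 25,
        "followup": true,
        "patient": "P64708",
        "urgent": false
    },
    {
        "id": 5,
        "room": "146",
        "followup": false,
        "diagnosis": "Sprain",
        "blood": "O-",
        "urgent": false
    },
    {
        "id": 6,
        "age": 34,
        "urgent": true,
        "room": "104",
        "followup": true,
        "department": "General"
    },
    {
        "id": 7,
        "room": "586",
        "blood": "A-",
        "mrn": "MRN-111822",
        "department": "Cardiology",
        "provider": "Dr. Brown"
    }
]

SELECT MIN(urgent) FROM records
False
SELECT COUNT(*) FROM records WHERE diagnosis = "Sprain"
2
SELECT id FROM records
[1, 2, 3, 4, 5, 6, 7]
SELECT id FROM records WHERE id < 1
[]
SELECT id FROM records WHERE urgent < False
[]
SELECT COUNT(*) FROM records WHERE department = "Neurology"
1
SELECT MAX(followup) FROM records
True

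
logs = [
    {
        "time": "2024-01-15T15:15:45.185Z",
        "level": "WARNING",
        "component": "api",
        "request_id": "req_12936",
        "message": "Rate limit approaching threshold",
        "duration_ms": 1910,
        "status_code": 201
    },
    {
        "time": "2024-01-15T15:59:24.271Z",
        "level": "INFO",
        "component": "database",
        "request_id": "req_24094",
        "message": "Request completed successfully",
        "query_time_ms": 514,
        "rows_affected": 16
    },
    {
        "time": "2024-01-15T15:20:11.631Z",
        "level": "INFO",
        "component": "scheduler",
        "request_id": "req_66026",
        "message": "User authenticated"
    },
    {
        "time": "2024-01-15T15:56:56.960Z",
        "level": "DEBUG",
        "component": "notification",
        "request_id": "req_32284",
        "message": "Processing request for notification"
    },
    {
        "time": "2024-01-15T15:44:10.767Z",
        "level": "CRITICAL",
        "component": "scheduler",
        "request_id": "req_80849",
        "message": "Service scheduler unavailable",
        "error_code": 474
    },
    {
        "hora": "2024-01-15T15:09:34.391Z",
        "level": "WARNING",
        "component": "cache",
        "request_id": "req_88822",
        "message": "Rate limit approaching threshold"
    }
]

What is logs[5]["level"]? "WARNING"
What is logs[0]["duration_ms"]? 1910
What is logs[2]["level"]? "INFO"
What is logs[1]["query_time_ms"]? 514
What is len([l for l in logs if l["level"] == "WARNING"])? 2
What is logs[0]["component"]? "api"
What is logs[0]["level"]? "WARNING"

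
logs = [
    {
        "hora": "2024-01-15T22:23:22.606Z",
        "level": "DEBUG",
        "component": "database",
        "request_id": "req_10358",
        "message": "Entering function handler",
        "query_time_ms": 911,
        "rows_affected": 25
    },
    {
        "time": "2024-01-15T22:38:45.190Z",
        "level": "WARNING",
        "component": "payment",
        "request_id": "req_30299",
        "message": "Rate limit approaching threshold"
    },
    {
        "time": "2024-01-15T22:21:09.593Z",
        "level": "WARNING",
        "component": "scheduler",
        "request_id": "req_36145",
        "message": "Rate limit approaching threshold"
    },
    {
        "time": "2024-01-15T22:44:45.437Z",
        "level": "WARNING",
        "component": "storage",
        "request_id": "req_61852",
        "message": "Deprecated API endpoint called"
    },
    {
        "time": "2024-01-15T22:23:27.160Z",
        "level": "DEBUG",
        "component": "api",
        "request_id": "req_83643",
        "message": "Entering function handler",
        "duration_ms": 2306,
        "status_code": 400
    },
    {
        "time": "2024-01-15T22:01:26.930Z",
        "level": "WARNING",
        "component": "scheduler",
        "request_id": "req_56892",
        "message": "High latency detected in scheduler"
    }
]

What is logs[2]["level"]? "WARNING"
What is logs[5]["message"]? "High latency detected in scheduler"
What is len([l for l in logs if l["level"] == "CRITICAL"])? 0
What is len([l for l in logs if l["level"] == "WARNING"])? 4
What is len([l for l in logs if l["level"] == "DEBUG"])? 2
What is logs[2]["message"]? "Rate limit approaching threshold"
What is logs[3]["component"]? "storage"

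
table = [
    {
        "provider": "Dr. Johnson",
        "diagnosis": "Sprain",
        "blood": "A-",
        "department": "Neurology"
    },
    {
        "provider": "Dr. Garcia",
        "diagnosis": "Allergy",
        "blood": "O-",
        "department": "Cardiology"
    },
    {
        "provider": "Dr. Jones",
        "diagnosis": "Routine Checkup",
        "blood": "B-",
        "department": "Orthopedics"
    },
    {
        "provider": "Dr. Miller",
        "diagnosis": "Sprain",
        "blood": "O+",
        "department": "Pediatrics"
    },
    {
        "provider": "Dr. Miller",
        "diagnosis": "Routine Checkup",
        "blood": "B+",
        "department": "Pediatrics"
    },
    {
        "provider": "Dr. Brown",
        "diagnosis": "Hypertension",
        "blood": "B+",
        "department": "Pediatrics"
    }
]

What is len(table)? 6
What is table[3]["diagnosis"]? "Sprain"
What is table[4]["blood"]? "B+"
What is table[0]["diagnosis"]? "Sprain"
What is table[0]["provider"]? "Dr. Johnson"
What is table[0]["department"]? "Neurology"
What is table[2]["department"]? "Orthopedics"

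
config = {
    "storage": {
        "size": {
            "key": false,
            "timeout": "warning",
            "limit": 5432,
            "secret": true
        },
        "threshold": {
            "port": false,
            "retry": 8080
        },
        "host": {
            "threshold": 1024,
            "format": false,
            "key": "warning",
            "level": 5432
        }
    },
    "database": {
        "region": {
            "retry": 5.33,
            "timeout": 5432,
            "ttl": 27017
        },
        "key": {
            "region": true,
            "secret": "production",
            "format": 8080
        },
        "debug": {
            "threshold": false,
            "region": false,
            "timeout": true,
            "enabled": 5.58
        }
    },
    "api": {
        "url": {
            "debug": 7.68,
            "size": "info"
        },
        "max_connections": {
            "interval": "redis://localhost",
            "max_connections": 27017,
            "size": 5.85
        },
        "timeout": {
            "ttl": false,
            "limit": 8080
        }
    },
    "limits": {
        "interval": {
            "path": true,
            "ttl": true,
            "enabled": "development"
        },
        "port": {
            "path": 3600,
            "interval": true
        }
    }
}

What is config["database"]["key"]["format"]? 8080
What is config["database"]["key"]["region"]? True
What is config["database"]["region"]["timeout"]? 5432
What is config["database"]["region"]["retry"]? 5.33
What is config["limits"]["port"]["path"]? 3600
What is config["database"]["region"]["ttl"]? 27017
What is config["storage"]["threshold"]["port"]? False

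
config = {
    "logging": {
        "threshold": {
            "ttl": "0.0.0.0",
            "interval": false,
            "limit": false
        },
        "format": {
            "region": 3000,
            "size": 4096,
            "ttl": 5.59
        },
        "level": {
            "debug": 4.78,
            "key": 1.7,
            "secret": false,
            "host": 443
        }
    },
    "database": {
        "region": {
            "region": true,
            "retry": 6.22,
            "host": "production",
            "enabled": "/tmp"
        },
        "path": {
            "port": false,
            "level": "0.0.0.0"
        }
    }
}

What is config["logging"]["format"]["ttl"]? 5.59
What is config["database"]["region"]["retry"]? 6.22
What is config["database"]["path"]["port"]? False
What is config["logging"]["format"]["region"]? 3000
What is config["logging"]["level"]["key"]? 1.7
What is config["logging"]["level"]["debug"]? 4.78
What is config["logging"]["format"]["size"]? 4096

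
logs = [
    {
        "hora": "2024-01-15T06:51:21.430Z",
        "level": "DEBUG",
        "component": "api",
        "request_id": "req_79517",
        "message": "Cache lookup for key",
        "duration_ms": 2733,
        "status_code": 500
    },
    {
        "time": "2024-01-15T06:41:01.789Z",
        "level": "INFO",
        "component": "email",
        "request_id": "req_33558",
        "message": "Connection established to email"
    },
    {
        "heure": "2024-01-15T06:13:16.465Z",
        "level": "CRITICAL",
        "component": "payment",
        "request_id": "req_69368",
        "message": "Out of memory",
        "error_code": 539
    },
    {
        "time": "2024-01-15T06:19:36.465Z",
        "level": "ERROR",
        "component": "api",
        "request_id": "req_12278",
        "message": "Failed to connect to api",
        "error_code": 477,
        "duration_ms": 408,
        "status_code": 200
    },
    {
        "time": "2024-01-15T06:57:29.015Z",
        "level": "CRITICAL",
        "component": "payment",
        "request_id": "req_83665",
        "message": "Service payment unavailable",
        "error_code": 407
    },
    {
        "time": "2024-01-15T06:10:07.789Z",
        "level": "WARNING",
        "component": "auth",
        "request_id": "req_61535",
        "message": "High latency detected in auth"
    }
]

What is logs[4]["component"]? "payment"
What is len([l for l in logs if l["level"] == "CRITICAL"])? 2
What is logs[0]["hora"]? "2024-01-15T06:51:21.430Z"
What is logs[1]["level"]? "INFO"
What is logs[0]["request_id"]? "req_79517"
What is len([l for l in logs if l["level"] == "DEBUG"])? 1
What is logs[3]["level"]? "ERROR"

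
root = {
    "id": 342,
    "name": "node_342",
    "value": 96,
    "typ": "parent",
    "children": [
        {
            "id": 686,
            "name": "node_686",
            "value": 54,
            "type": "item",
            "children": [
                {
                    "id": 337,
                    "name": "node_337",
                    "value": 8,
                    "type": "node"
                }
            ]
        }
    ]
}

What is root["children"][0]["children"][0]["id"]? 337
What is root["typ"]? "parent"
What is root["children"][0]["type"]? "item"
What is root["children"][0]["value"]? 54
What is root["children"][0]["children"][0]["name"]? "node_337"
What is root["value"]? 96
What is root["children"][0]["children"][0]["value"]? 8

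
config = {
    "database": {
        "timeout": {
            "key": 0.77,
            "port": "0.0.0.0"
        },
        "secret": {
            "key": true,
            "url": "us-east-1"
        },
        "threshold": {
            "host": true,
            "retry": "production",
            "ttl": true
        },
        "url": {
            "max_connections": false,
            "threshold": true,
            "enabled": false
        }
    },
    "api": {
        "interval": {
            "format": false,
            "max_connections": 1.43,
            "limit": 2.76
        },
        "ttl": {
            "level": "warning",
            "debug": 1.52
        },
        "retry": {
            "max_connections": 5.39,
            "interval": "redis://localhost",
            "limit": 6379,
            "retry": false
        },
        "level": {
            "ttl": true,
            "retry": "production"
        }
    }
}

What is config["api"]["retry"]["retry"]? False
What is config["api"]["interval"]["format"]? False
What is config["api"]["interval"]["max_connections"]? 1.43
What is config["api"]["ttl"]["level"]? "warning"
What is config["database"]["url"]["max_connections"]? False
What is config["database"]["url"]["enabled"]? False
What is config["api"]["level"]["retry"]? "production"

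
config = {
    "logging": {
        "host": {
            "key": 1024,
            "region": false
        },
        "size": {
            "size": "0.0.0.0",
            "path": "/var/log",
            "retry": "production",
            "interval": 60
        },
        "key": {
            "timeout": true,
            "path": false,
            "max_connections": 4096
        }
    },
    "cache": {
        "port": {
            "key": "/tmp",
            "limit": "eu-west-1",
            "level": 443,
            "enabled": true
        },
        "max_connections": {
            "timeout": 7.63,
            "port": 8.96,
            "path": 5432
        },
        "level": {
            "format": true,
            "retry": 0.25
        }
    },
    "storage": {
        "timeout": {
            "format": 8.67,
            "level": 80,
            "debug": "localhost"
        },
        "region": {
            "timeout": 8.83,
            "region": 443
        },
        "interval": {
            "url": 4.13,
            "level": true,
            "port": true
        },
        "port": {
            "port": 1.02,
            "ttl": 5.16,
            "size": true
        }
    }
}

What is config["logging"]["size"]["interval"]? 60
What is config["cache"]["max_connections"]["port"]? 8.96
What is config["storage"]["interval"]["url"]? 4.13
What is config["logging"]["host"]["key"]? 1024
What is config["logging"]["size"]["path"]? "/var/log"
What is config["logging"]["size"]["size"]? "0.0.0.0"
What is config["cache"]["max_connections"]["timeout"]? 7.63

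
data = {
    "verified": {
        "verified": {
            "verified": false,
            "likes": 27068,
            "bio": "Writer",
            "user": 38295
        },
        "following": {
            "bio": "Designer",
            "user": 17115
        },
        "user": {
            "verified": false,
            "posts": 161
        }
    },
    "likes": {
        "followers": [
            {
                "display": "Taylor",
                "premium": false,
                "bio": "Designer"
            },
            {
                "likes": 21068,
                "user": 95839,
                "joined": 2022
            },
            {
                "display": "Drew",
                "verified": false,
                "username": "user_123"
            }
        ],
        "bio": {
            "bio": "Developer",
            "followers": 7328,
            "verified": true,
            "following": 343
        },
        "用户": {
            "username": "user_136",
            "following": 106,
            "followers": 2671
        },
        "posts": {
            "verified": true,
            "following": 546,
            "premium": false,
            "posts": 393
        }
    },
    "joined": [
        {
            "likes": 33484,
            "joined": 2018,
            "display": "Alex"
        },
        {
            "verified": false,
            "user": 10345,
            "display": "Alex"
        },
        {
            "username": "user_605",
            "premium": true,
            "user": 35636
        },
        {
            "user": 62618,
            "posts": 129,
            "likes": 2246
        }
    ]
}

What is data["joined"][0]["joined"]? 2018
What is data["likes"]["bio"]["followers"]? 7328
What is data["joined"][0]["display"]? "Alex"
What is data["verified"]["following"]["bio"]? "Designer"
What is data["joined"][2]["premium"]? True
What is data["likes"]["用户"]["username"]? "user_136"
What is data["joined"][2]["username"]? "user_605"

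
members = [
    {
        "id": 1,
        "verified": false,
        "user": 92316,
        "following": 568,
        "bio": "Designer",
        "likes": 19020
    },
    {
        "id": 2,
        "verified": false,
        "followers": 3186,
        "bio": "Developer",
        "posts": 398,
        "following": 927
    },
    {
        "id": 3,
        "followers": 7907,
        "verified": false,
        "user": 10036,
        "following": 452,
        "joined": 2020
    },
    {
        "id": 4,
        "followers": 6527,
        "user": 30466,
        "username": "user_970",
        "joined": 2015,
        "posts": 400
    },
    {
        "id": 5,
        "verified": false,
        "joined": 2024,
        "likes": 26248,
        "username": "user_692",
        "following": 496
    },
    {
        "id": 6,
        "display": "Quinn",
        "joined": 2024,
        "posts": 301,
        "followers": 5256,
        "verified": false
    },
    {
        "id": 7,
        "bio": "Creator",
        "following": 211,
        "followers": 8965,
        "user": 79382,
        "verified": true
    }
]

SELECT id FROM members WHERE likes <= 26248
[1, 5]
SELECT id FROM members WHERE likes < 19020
[]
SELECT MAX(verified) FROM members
True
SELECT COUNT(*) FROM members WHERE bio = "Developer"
1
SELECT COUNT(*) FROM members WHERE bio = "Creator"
1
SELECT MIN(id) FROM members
1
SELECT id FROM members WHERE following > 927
[]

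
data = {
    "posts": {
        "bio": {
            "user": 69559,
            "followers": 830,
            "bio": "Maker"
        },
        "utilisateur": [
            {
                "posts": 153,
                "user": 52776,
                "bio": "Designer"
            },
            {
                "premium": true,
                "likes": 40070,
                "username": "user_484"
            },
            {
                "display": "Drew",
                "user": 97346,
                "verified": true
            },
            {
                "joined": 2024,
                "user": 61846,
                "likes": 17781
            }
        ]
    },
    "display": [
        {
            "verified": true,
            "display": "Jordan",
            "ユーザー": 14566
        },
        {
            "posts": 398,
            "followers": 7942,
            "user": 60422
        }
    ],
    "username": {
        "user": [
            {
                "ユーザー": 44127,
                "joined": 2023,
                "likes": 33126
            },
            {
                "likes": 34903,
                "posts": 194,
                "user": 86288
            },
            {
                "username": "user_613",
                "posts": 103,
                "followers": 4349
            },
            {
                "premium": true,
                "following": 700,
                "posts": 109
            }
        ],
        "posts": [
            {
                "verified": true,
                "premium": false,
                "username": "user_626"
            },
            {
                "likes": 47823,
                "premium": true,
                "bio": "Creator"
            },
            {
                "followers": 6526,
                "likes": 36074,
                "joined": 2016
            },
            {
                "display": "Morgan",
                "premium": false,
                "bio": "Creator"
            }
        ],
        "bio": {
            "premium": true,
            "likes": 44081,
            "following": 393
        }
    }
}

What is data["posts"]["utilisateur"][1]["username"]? "user_484"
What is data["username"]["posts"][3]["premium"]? False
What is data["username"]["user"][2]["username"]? "user_613"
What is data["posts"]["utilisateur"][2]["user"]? 97346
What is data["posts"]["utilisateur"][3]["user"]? 61846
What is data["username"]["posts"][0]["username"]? "user_626"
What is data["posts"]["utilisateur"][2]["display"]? "Drew"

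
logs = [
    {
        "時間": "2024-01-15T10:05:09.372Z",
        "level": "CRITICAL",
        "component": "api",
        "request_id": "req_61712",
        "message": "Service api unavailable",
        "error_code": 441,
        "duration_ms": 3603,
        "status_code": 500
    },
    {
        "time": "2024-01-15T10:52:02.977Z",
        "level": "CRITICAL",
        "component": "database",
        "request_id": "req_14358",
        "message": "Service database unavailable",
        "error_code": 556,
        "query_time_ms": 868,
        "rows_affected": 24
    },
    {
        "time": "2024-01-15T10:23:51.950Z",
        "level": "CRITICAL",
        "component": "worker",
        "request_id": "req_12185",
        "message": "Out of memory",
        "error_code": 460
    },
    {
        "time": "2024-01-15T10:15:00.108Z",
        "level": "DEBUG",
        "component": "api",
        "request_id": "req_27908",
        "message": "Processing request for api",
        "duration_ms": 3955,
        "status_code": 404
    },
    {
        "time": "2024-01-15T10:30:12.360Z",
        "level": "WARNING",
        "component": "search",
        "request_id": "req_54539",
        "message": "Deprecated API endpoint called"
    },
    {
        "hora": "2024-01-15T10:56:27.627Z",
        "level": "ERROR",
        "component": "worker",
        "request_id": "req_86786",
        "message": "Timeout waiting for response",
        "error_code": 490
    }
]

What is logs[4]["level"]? "WARNING"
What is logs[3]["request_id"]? "req_27908"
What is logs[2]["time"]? "2024-01-15T10:23:51.950Z"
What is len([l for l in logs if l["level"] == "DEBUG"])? 1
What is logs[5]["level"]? "ERROR"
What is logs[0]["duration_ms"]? 3603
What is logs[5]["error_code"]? 490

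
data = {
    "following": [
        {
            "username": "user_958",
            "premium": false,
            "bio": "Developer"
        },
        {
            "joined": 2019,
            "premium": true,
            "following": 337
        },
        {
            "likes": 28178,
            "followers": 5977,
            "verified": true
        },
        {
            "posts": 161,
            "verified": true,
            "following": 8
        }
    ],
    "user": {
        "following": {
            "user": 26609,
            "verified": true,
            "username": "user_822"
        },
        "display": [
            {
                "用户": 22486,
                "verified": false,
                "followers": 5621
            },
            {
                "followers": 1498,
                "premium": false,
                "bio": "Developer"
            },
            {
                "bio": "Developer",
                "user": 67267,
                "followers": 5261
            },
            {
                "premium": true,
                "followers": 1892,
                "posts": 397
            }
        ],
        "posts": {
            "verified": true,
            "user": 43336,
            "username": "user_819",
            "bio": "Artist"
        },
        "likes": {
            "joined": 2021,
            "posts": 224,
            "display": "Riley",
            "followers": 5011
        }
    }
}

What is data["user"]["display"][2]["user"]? 67267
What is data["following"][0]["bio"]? "Developer"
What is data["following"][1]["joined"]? 2019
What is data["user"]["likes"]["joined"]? 2021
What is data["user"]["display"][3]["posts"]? 397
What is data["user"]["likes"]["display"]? "Riley"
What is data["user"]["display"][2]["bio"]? "Developer"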